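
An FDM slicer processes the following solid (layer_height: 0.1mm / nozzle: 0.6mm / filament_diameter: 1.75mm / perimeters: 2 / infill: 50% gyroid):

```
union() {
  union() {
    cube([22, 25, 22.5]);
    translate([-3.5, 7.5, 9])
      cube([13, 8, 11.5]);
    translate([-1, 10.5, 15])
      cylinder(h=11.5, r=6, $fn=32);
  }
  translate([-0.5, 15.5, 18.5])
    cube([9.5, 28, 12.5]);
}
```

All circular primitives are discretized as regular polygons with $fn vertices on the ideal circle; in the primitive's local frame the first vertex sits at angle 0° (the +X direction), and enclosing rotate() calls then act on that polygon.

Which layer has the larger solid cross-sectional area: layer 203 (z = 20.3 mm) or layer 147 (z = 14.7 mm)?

layer 203 (z = 20.3 mm)

Layer 203 (z = 20.3): the cube (footprint 22×25) is included at this height (area 550.00 mm²); the cube at (-3.5, 7.5) (footprint 13×8) is included at this height (area 104.00 mm²); the r=6 cylinder at (-1, 10.5) gives a regular 32-gon of circumradius 6 (constant along its height) (area = (32/2)·6.000²·sin(360°/32) = 112.37 mm²); Taking the union: the regions partially overlap — summed areas 766.37 mm² minus the doubly-counted overlap 148.28 mm² gives 618.09 mm² — area = 618.09 mm²; the cube at (-0.5, 15.5) is present — its section is the full 9.5×28 rectangle (area 266.00 mm²); Combining (union): the regions partially overlap — summed areas 884.09 mm² minus the doubly-counted overlap 85.96 mm² gives 798.12 mm² — area = 798.12 mm². So its area = 798.12 mm². Layer 147 (z = 14.7): the cube (footprint 22×25) is included at this height (area 550.00 mm²); the cube at (-3.5, 7.5) is present — its section is the full 13×8 rectangle (area 104.00 mm²); the cylinder at (-1, 10.5) does not reach this height (z outside [15, 26.5]); Combining (union): the regions partially overlap — summed areas 654.00 mm² minus the doubly-counted overlap 76.00 mm² gives 578.00 mm² — area = 578.00 mm²; the cube at (-0.5, 15.5) is absent (z outside [18.5, 31]); Combining (union): only that combined region is present, so the union is just that shape — area = 578.00 mm². So its area = 578.00 mm². Layer 203 is larger (798.12 vs 578.00 mm²).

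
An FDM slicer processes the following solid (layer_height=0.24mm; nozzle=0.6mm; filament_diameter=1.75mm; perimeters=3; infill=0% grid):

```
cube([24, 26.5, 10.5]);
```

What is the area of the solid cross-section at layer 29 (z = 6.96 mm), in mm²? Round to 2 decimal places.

636.00 mm²

At z = 6.96 mm: the cube is present — its section is the full 24×26.5 rectangle (area 636.00 mm²). Overall, the cross-section is a single solid region. Net area = 636.00 mm².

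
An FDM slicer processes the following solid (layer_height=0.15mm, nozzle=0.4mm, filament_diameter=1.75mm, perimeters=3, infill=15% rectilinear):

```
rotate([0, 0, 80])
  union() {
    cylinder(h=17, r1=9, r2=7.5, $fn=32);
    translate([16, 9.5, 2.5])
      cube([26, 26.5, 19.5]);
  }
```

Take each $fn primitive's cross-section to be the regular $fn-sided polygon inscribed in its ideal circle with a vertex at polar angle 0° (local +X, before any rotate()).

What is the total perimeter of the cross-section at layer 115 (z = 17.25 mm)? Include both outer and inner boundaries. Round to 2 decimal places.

105.00 mm

At z = 17.25 mm: the cone is absent (z outside [0, 17]); the 26×26.5 cube at (16, 9.5) contributes its full rectangle (perimeter 105.00 mm); Merging all regions: only the 26×26.5 cube at (16, 9.5) is present, so the union is just that shape — boundary = 105.00 mm; (whole slice rotated 80° about Z — lengths, areas and connectivity unchanged). Overall, the cross-section is a single solid region. Total boundary length (outer) = 105.00 mm.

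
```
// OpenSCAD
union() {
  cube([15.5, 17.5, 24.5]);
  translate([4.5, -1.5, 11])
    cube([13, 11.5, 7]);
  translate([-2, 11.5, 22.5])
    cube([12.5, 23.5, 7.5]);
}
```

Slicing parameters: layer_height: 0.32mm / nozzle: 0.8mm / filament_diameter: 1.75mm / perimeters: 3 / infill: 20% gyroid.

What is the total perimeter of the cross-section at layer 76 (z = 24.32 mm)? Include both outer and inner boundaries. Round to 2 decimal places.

At z = 24.32 mm: the cube (footprint 15.5×17.5) is included at this height (perimeter 66.00 mm); the cube at (4.5, -1.5) is not intersected at this z (z outside [11, 18]); the cube at (-2, 11.5) (footprint 12.5×23.5) is included at this height (perimeter 72.00 mm); Merging all regions: the regions partially overlap (shared area 63.00 mm²), so the edge portions inside another operand are dropped and the merged outline is re-measured after clipping — boundary = 105.00 mm. Overall, the cross-section is a single solid region. Total boundary length (outer) = 105.00 mm.

105.00 mm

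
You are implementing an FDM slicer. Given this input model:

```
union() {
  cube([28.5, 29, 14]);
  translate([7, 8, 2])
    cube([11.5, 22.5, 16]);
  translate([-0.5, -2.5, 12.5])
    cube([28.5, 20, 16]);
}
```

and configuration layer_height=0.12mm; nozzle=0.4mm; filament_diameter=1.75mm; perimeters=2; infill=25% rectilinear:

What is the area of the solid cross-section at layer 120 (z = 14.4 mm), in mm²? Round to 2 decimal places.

At z = 14.4 mm: the cube is not intersected at this z (z outside [0, 14]); the 11.5×22.5 cube at (7, 8) contributes its full rectangle (area 258.75 mm²); the cube at (-0.5, -2.5) is present — its section is the full 28.5×20 rectangle (area 570.00 mm²); Combining (union): the regions partially overlap — summed areas 828.75 mm² minus the doubly-counted overlap 109.25 mm² gives 719.50 mm² — area = 719.50 mm². Overall, the cross-section is a single solid region. Net area = 719.50 mm².

719.50 mm²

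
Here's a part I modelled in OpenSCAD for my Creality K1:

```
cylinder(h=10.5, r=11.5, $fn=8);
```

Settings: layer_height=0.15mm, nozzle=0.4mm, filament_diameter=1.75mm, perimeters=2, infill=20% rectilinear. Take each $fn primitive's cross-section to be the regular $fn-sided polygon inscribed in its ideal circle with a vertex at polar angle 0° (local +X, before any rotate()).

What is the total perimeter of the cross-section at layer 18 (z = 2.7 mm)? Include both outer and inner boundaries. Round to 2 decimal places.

70.41 mm

At z = 2.7 mm: the r=11.5 cylinder contributes a regular 8-gon of circumradius 11.5 (perimeter = 2·8·11.500·sin(180°/8) = 70.41 mm). Overall, the cross-section is a single solid region. Total boundary length (outer) = 70.41 mm.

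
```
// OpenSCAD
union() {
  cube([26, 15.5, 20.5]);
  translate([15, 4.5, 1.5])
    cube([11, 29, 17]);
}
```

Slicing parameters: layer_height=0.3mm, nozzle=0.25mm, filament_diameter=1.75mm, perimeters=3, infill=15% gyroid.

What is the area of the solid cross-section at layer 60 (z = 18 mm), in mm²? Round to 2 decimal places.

At z = 18 mm: the 26×15.5 cube contributes its full rectangle (area 403.00 mm²); the cube at (15, 4.5) (footprint 11×29) is included at this height (area 319.00 mm²); Taking the union: the regions partially overlap — summed areas 722.00 mm² minus the doubly-counted overlap 121.00 mm² gives 601.00 mm² — area = 601.00 mm². Overall, the cross-section is a single solid region. Net area = 601.00 mm².

601.00 mm²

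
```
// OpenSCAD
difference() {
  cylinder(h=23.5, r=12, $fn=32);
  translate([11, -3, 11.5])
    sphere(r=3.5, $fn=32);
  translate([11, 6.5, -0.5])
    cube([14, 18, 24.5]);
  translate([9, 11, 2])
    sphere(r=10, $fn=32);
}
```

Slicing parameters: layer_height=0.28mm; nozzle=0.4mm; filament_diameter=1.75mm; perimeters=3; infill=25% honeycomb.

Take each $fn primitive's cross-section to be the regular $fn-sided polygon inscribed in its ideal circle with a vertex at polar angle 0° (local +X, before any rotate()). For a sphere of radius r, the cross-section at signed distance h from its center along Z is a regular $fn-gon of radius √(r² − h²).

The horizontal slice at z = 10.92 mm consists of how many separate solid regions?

1

At z = 10.92 mm: the r=12 cylinder gives a regular 32-gon of circumradius 12 (constant along its height); the sphere at (11, -3): section is a regular 32-gon, circumradius = √(r²−h²) = √(3.5²−0.58²) = 3.452; the 14×18 cube at (11, 6.5) contributes its full rectangle; the sphere at (9, 11): section is a regular 32-gon, circumradius = √(r²−h²) = √(10²−8.92²) = 4.520; Taking the first minus the rest: starting from the r=12 cylinder, the r=3.5 sphere at (11, -3) partially overlaps it — only the 21.29 mm² overlap (of its 37.19 mm²) is removed, clipping the outline; the 14×18 cube at (11, 6.5) misses the remaining region (no effect); the r=10 sphere at (9, 11) partially overlaps it — only the 11.03 mm² overlap (of its 63.78 mm²) is removed, clipping the outline — 1 connected region. The result has 1 disconnected region.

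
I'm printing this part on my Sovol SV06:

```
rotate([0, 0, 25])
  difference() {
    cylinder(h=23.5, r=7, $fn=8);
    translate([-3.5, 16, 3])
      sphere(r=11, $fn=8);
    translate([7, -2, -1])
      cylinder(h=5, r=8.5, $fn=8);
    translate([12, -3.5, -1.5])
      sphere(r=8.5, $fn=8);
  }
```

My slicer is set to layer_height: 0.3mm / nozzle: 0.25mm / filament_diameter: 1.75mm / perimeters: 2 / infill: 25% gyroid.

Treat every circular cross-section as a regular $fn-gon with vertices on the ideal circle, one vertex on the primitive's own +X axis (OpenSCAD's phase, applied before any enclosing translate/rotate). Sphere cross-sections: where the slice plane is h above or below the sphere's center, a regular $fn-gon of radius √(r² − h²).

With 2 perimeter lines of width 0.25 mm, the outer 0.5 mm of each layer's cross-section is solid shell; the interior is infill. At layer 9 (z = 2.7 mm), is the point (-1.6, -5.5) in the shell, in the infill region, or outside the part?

infill

At z = 2.7 mm: the r=7 cylinder contributes a regular 8-gon of circumradius 7; the sphere at (-3.5, 16): section is a regular 8-gon, circumradius = √(r²−h²) = √(11²−0.3²) = 10.996; the r=8.5 cylinder at (7, -2) gives a regular 8-gon of circumradius 8.5 (constant along its height); the sphere at (12, -3.5): section is a regular 8-gon, circumradius = √(r²−h²) = √(8.5²−4.2²) = 7.390; After the difference (first − rest): starting from the r=7 cylinder, the r=11 sphere at (-3.5, 16) partially overlaps it — only the 2.27 mm² overlap (of its 341.99 mm²) is removed, clipping the outline; the r=8.5 cylinder at (7, -2) partially overlaps it — only the 66.44 mm² overlap (of its 204.35 mm²) is removed, clipping the outline; the r=8.5 sphere at (12, -3.5) misses the remaining region (no effect) — 1 connected region; (rotated 25° about Z; rotation is an isometry so areas/perimeters/island counts are preserved). Overall, the cross-section is a single solid region. Undo the 25° rotation: the query point maps to (-3.774, -4.309) in the un-rotated model frame. The nearest boundary edge runs (-0.00, -7.00)→(-4.95, -4.95); distance from the point to it = 1.04 mm. The point is inside the cross-section and 1.04 mm from the nearest boundary — more than the 0.5 mm shell width (2 × 0.25), so it's in the infill interior.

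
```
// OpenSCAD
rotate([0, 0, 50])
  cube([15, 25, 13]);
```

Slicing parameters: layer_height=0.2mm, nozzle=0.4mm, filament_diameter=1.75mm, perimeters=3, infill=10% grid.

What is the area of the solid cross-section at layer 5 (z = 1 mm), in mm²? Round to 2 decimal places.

375.00 mm²

At z = 1 mm: the cube is present — its section is the full 15×25 rectangle (area 375.00 mm²); (whole slice rotated 50° about Z — lengths, areas and connectivity unchanged). Overall, the cross-section is a single solid region. Net area = 375.00 mm².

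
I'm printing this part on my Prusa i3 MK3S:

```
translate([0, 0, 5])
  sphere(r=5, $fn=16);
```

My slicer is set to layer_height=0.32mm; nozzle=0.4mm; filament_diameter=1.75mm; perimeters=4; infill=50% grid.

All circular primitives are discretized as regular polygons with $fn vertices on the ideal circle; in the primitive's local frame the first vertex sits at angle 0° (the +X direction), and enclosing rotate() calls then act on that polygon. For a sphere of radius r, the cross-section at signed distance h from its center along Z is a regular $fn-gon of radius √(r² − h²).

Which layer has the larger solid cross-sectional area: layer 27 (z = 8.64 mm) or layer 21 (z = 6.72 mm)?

Layer 27 (z = 8.64): the r=5 sphere slices to a regular 16-gon of circumradius 3.428 (√(r²−h²) with h=3.64 from center) (area = (16/2)·3.428²·sin(360°/16) = 35.97 mm²). So its area = 35.97 mm². Layer 21 (z = 6.72): the sphere: section is a regular 16-gon, circumradius = √(r²−h²) = √(5²−1.72²) = 4.695 (area = (16/2)·4.695²·sin(360°/16) = 67.48 mm²). So its area = 67.48 mm². Layer 21 is larger (67.48 vs 35.97 mm²).

layer 21 (z = 6.72 mm)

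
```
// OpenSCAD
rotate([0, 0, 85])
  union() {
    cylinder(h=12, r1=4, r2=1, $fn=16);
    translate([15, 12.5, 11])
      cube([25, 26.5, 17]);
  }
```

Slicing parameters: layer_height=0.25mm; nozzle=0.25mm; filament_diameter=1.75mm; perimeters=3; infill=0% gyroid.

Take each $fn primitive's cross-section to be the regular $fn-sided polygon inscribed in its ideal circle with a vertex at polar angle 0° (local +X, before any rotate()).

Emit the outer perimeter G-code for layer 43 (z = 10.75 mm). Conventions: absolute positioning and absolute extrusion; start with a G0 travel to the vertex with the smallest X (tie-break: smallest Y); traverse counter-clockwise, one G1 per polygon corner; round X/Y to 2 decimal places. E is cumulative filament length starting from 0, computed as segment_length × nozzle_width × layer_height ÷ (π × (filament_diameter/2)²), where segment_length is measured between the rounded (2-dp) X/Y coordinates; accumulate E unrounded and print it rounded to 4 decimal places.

At z = 10.75 mm: the cone contributes a regular 16-gon of circumradius 1.312 (interpolated between r1=4 and r2=1 at t=0.896); the cube at (15, 12.5) is absent (z outside [11, 28]); Taking the union: only the cone is present, so the union is just that shape — 1 connected region; (rotated 85° about Z; rotation is an isometry so areas/perimeters/island counts are preserved). The outline is a single polygon with 16 vertices. Extrusion per mm of travel: 0.25 × 0.25 / (π × 0.875²) = 0.025984. Accumulating E over each segment gives final E = 0.2128.

G0 X-1.31 Y0.11 Z10.75
G1 X-1.25 Y-0.39 E0.0131
G1 X-1.01 Y-0.84 E0.0263
G1 X-0.61 Y-1.16 E0.0396
G1 X-0.11 Y-1.31 E0.0532
G1 X0.39 Y-1.25 E0.0663
G1 X0.84 Y-1.01 E0.0795
G1 X1.16 Y-0.61 E0.0929
G1 X1.31 Y-0.11 E0.1064
G1 X1.25 Y0.39 E0.1195
G1 X1.01 Y0.84 E0.1328
G1 X0.61 Y1.16 E0.1461
G1 X0.11 Y1.31 E0.1596
G1 X-0.39 Y1.25 E0.1727
G1 X-0.84 Y1.01 E0.1860
G1 X-1.16 Y0.61 E0.1993
G1 X-1.31 Y0.11 E0.2128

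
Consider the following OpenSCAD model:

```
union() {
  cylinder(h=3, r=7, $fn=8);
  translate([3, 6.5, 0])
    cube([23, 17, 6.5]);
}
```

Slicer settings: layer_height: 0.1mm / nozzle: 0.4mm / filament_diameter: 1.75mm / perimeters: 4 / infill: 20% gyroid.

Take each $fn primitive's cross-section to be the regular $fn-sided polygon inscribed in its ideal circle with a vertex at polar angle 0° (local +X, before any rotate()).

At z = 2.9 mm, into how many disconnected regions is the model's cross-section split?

At z = 2.9 mm: the cylinder: section is a regular 8-gon, circumradius r=7; the cube at (3, 6.5) is present — its section is the full 23×17 rectangle; Taking the union: the 2 present regions are separate (no shared area or edge), so areas and boundary lengths simply add and each stays a separate island — 2 connected regions. The result has 2 disconnected regions.

2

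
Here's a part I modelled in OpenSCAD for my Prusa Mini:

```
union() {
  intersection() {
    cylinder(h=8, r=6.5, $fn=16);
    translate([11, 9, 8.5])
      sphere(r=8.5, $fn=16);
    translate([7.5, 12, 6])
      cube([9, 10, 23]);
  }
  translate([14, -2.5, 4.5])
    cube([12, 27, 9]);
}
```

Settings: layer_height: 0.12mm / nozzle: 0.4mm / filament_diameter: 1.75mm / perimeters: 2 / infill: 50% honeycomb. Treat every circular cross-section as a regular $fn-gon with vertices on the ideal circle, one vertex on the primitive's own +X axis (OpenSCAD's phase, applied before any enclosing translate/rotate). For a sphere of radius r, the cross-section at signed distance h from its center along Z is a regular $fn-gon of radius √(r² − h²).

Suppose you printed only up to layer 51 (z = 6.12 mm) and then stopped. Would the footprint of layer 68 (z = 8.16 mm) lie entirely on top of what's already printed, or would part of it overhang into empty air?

entirely on top

Compare the two slices. At z = 6.12: the cylinder: section is a regular 16-gon, circumradius r=6.5 (area = (16/2)·6.500²·sin(360°/16) = 129.35 mm²); the r=8.5 sphere at (11, 9) slices to a regular 16-gon of circumradius 8.160 (√(r²−h²) with h=2.38 from center) (area = (16/2)·8.160²·sin(360°/16) = 203.85 mm²); the cube at (7.5, 12) (footprint 9×10) is included at this height (area 90.00 mm²); Taking the intersection: the r=8.5 sphere at (11, 9) partially overlaps the r=6.5 cylinder; clipping to the common part keeps 0.48 mm²; the 9×10 cube at (7.5, 12) does not overlap the running intersection (empty) — nothing remains; the 12×27 cube at (14, -2.5) contributes its full rectangle (area 324.00 mm²); Combining (union): only the 12×27 cube at (14, -2.5) is present, so the union is just that shape — area = 324.00 mm². At z = 8.16: the cylinder is absent (z outside [0, 8]); the r=8.5 sphere at (11, 9) contributes a regular 16-gon of circumradius √(8.5²−0.34²) = 8.493 (area = (16/2)·8.493²·sin(360°/16) = 220.84 mm²); the cube at (7.5, 12) is present — its section is the full 9×10 rectangle (area 90.00 mm²); After intersecting: at least one operand is absent at this height, so nothing remains; the cube at (14, -2.5) (footprint 12×27) is included at this height (area 324.00 mm²); Merging all regions: only the 12×27 cube at (14, -2.5) is present, so the union is just that shape — area = 324.00 mm². Checking containment: the cross-section at z = 8.16 is a subset of the cross-section at z = 6.12.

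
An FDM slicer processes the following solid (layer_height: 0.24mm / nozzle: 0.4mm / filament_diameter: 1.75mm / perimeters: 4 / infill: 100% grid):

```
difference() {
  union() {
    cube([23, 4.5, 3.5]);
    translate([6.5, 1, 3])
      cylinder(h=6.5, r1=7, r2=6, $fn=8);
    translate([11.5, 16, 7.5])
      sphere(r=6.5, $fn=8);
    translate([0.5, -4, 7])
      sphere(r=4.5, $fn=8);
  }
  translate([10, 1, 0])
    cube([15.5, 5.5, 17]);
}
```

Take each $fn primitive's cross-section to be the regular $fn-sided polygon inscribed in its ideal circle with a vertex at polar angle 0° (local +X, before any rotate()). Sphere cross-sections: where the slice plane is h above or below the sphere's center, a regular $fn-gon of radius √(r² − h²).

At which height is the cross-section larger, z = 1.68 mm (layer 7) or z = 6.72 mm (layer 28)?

layer 28 (z = 6.72 mm)

Layer 7 (z = 1.68): the 23×4.5 cube contributes its full rectangle (area 103.50 mm²); the cone at (6.5, 1) is absent (z outside [3, 9.5]); the sphere at (11.5, 16): section is a regular 8-gon, circumradius = √(r²−h²) = √(6.5²−5.82²) = 2.894 (area = (8/2)·2.894²·sin(360°/8) = 23.70 mm²); the sphere at (0.5, -4) is absent (|z−center|=5.320 > r=4.5); Taking the union: the 2 present regions are separate (no shared area or edge), so areas and boundary lengths simply add and each stays a separate island — area = 127.20 mm²; the cube at (10, 1) is present — its section is the full 15.5×5.5 rectangle (area 85.25 mm²); After the difference (first − rest): starting from the result so far (127.20 mm²), the 15.5×5.5 cube at (10, 1) partially overlaps it — only the 45.50 mm² overlap (of its 85.25 mm²) is removed, clipping the outline — area = 81.70 mm². So its area = 81.70 mm². Layer 28 (z = 6.72): the cube does not reach this height (z outside [0, 3.5]); the cone at (6.5, 1): at t=0.572 of its height the radius interpolates to r₁+(r₂−r₁)t = 6.428, giving a regular 8-gon of that circumradius (area = (8/2)·6.428²·sin(360°/8) = 116.86 mm²); the r=6.5 sphere at (11.5, 16) contributes a regular 8-gon of circumradius √(6.5²−0.78²) = 6.453 (area = (8/2)·6.453²·sin(360°/8) = 117.78 mm²); the r=4.5 sphere at (0.5, -4) slices to a regular 8-gon of circumradius 4.491 (√(r²−h²) with h=0.28 from center) (area = (8/2)·4.491²·sin(360°/8) = 57.05 mm²); Taking the union: the regions partially overlap — summed areas 291.69 mm² minus the doubly-counted overlap 11.51 mm² gives 280.18 mm² — area = 280.18 mm²; the cube at (10, 1) (footprint 15.5×5.5) is included at this height (area 85.25 mm²); Taking the first minus the rest: starting from the result so far (280.18 mm²), the 15.5×5.5 cube at (10, 1) partially overlaps it — only the 9.25 mm² overlap (of its 85.25 mm²) is removed, clipping the outline — area = 270.93 mm². So its area = 270.93 mm². Layer 28 is larger (270.93 vs 81.70 mm²).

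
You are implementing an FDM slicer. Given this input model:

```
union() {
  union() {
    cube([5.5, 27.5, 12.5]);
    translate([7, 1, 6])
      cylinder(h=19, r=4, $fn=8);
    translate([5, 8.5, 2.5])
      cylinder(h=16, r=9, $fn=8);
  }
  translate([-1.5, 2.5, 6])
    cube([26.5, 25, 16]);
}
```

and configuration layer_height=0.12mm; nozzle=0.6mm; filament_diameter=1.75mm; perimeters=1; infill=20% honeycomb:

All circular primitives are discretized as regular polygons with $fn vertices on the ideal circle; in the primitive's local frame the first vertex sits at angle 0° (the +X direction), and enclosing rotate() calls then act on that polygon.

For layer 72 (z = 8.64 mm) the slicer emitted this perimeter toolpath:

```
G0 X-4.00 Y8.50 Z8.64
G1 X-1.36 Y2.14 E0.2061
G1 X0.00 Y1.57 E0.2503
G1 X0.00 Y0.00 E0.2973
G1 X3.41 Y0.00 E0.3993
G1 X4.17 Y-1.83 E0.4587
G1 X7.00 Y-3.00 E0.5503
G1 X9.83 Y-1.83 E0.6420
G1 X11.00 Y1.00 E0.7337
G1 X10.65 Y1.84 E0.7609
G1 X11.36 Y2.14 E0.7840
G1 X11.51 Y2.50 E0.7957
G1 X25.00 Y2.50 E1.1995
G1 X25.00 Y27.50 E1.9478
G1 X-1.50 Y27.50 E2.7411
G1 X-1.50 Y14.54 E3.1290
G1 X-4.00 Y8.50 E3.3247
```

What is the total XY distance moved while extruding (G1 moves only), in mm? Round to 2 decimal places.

111.07 mm

Sum the Euclidean lengths of each G1 segment: total = 111.07 mm.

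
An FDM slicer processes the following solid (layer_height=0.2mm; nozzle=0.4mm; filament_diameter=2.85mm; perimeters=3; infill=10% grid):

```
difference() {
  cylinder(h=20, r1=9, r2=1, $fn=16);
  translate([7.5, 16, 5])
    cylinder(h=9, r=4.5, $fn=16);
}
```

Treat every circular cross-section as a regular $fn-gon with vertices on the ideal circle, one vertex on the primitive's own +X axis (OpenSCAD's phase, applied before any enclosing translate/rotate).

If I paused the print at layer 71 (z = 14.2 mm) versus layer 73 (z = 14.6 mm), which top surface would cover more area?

Layer 71 (z = 14.2): the cone: at t=0.710 of its height the radius interpolates to r₁+(r₂−r₁)t = 3.320, giving a regular 16-gon of that circumradius (area = (16/2)·3.320²·sin(360°/16) = 33.74 mm²); the cylinder at (7.5, 16) is not intersected at this z (z outside [5, 14]); Subtracting the remaining from the first: none of the subtracted shapes is present at this height, so the cone is unchanged — area = 33.74 mm². So its area = 33.74 mm². Layer 73 (z = 14.6): the cone: at t=0.730 of its height the radius interpolates to r₁+(r₂−r₁)t = 3.160, giving a regular 16-gon of that circumradius (area = (16/2)·3.160²·sin(360°/16) = 30.57 mm²); the cylinder at (7.5, 16) does not reach this height (z outside [5, 14]); After the difference (first − rest): none of the subtracted shapes is present at this height, so the cone is unchanged — area = 30.57 mm². So its area = 30.57 mm². Layer 71 is larger (33.74 vs 30.57 mm²).

layer 71 (z = 14.2 mm)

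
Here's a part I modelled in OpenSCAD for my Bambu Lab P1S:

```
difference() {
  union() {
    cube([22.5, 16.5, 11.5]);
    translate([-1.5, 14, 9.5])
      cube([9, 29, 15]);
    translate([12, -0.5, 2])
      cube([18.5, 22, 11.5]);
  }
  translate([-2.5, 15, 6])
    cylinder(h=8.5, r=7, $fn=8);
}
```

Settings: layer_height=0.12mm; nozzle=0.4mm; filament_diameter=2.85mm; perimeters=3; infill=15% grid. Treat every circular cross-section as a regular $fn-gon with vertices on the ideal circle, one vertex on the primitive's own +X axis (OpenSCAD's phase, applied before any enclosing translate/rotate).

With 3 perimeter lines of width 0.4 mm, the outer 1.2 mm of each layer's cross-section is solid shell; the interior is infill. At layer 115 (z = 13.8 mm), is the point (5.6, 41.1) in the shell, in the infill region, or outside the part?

infill

At z = 13.8 mm: the cube is absent (z outside [0, 11.5]); the cube at (-1.5, 14) (footprint 9×29) is included at this height; the cube at (12, -0.5) does not reach this height (z outside [2, 13.5]); Merging all regions: only the 9×29 cube at (-1.5, 14) is present, so the union is just that shape — 1 connected region; the r=7 cylinder at (-2.5, 15) gives a regular 8-gon of circumradius 7 (constant along its height); Taking the first minus the rest: starting from that combined region, the r=7 cylinder at (-2.5, 15) partially overlaps it — only the 33.65 mm² overlap (of its 138.59 mm²) is removed, clipping the outline — 1 connected region. Overall, the cross-section is a single solid region. The nearest boundary edge runs (-1.50, 43.00)→(7.50, 43.00); distance from the point to it = 1.90 mm. The point is inside the cross-section and 1.90 mm from the nearest boundary — more than the 1.2 mm shell width (3 × 0.4), so it's in the infill interior.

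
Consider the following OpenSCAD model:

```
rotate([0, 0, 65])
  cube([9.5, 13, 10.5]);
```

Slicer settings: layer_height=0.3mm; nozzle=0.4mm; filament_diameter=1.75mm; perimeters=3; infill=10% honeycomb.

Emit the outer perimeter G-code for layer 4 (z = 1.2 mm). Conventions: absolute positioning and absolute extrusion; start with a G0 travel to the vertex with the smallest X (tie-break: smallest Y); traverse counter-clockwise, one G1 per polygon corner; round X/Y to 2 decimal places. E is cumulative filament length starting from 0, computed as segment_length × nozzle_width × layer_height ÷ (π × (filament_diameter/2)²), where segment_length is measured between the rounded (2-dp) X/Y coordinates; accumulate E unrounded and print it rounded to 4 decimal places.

At z = 1.2 mm: the cube (footprint 9.5×13) is included at this height; (whole slice rotated 65° about Z — lengths, areas and connectivity unchanged). The outline is a single polygon with 4 vertices. Extrusion per mm of travel: 0.4 × 0.3 / (π × 0.875²) = 0.049890. Accumulating E over each segment gives final E = 2.2445.

G0 X-11.78 Y5.49 Z1.20
G1 X0.00 Y0.00 E0.6484
G1 X4.01 Y8.61 E1.1223
G1 X-7.77 Y14.10 E1.7707
G1 X-11.78 Y5.49 E2.2445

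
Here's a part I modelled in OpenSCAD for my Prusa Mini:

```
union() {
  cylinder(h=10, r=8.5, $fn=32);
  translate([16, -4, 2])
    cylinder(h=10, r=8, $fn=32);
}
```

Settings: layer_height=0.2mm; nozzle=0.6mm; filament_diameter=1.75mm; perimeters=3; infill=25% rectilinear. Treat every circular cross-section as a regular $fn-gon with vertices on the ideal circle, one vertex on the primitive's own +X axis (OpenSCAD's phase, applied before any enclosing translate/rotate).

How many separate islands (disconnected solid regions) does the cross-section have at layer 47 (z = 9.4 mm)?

2

At z = 9.4 mm: the cylinder: section is a regular 32-gon, circumradius r=8.5; the cylinder at (16, -4): section is a regular 32-gon, circumradius r=8; Taking the union: the 2 present regions are separate (no shared area or edge), so areas and boundary lengths simply add and each stays a separate island — 2 connected regions. Overall, the cross-section has 2 separate islands. Island count = 2.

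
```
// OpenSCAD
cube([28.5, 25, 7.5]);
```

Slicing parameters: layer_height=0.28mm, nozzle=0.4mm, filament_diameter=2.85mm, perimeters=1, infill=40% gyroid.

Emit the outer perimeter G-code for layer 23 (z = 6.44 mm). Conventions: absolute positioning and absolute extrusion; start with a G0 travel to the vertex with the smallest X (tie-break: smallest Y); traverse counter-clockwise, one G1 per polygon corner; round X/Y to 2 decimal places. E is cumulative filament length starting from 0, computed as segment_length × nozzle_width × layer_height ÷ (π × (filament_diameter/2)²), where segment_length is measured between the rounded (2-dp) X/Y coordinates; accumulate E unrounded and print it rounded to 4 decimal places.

At z = 6.44 mm: the cube is present — its section is the full 28.5×25 rectangle. The outline is a single polygon with 4 vertices. Extrusion per mm of travel: 0.4 × 0.28 / (π × 1.425²) = 0.017557. Accumulating E over each segment gives final E = 1.8785.

G0 X0.00 Y0.00 Z6.44
G1 X28.50 Y0.00 E0.5004
G1 X28.50 Y25.00 E0.9393
G1 X0.00 Y25.00 E1.4396
G1 X0.00 Y0.00 E1.8785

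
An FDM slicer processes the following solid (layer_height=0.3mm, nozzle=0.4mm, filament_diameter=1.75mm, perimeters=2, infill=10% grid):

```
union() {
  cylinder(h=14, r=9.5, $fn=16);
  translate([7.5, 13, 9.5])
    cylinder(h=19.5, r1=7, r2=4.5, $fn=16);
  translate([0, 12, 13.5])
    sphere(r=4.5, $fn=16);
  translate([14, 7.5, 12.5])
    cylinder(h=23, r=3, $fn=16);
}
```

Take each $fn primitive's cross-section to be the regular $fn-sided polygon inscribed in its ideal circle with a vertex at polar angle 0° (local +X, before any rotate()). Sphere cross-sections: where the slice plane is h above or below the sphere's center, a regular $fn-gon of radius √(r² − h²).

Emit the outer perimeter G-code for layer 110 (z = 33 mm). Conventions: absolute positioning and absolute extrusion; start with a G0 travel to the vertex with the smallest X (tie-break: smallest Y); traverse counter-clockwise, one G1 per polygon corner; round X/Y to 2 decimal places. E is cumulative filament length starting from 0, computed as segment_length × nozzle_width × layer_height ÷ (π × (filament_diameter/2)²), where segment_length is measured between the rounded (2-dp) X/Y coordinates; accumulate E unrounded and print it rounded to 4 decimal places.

At z = 33 mm: the cylinder is absent (z outside [0, 14]); the cone at (7.5, 13) is not intersected at this z (z outside [9.5, 29]); the sphere at (0, 12) is not intersected at this z (|z−center|=19.500 > r=4.5); the cylinder at (14, 7.5): section is a regular 16-gon, circumradius r=3; Merging all regions: only the r=3 cylinder at (14, 7.5) is present, so the union is just that shape — 1 connected region. The outline is a single polygon with 16 vertices. Extrusion per mm of travel: 0.4 × 0.3 / (π × 0.875²) = 0.049890. Accumulating E over each segment gives final E = 0.9341.

G0 X11.00 Y7.50 Z33.00
G1 X11.23 Y6.35 E0.0585
G1 X11.88 Y5.38 E0.1168
G1 X12.85 Y4.73 E0.1750
G1 X14.00 Y4.50 E0.2335
G1 X15.15 Y4.73 E0.2920
G1 X16.12 Y5.38 E0.3503
G1 X16.77 Y6.35 E0.4085
G1 X17.00 Y7.50 E0.4671
G1 X16.77 Y8.65 E0.5256
G1 X16.12 Y9.62 E0.5838
G1 X15.15 Y10.27 E0.6421
G1 X14.00 Y10.50 E0.7006
G1 X12.85 Y10.27 E0.7591
G1 X11.88 Y9.62 E0.8173
G1 X11.23 Y8.65 E0.8756
G1 X11.00 Y7.50 E0.9341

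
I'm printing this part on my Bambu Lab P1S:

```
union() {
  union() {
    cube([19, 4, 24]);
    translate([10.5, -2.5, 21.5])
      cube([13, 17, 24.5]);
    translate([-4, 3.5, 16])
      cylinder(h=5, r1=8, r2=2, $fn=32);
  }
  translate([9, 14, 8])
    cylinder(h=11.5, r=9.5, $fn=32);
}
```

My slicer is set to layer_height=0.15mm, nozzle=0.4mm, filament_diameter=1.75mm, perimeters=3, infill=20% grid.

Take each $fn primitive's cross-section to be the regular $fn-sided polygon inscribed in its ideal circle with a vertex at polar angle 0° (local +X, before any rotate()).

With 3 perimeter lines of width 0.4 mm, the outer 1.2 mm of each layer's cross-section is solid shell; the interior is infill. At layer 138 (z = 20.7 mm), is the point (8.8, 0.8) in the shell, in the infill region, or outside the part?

shell

At z = 20.7 mm: the cube (footprint 19×4) is included at this height; the cube at (10.5, -2.5) does not reach this height (z outside [21.5, 46]); the cone at (-4, 3.5) (r1=8→r2=2) has section circumradius 2.360 here — a regular 32-gon; Taking the union: the 2 present regions are separate (no shared area or edge), so areas and boundary lengths simply add and each stays a separate island — 2 connected regions; the cylinder at (9, 14) is not intersected at this z (z outside [8, 19.5]); Merging all regions: only the result so far is present, so the union is just that shape — 2 connected regions. Overall, the cross-section has 2 separate islands. The nearest boundary edge runs (19.00, 0.00)→(0.00, 0.00); distance from the point to it = 0.80 mm. (Shell/infill is judged within the island containing the point — the largest one.) The point is inside the cross-section, 0.80 mm from the nearest boundary — within the 1.2 mm shell band (3 × 0.4).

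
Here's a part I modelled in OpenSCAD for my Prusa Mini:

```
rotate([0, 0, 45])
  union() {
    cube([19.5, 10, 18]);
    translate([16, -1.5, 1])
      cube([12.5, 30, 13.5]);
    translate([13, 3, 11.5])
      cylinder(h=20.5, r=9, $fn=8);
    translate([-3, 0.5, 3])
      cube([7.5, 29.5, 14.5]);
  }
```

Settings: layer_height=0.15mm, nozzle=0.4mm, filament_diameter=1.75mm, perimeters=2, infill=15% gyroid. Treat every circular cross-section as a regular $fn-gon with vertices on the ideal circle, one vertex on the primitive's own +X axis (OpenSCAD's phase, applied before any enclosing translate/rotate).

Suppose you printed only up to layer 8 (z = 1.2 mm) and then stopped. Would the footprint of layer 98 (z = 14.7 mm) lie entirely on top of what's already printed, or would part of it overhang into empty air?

Compare the two slices. At z = 1.2: the 19.5×10 cube contributes its full rectangle (area 195.00 mm²); the cube at (16, -1.5) is present — its section is the full 12.5×30 rectangle (area 375.00 mm²); the cylinder at (13, 3) is not intersected at this z (z outside [11.5, 32]); the cube at (-3, 0.5) is not intersected at this z (z outside [3, 17.5]); Taking the union: the regions partially overlap — summed areas 570.00 mm² minus the doubly-counted overlap 35.00 mm² gives 535.00 mm² — area = 535.00 mm²; (rotated 45° about Z; rotation is an isometry so areas/perimeters/island counts are preserved). At z = 14.7: the 19.5×10 cube contributes its full rectangle (area 195.00 mm²); the cube at (16, -1.5) does not reach this height (z outside [1, 14.5]); the r=9 cylinder at (13, 3) contributes a regular 8-gon of circumradius 9 (area = (8/2)·9.000²·sin(360°/8) = 229.10 mm²); the cube at (-3, 0.5) is present — its section is the full 7.5×29.5 rectangle (area 221.25 mm²); Combining (union): the regions partially overlap — summed areas 645.35 mm² minus the doubly-counted overlap 184.74 mm² gives 460.62 mm² — area = 460.62 mm²; (rotated 45° about Z; rotation is an isometry so areas/perimeters/island counts are preserved). Checking containment: at z = 14.7 the cross-section extends beyond the z = 1.2 cross-section by about 245.07 mm².

part overhangs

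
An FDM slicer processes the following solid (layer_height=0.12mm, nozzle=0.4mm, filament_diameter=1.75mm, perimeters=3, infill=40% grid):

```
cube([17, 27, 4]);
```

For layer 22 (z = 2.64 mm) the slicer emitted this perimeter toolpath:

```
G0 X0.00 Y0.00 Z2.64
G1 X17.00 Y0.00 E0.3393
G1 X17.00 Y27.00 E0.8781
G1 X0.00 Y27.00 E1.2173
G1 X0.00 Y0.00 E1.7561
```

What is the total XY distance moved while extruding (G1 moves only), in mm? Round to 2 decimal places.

Sum the Euclidean lengths of each G1 segment: total = 88.00 mm.

88.00 mm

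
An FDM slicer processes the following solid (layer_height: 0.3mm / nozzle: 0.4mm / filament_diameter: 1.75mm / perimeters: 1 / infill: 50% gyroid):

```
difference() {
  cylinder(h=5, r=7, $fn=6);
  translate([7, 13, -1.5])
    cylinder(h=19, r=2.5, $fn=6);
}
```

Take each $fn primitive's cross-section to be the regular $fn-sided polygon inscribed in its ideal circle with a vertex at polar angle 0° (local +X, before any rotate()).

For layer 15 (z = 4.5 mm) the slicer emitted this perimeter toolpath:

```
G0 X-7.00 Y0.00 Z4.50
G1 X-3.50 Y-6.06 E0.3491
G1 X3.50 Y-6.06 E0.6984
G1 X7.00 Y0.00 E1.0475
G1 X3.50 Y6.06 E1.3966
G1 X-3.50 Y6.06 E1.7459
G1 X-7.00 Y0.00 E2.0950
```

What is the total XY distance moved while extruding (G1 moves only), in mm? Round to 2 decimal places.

41.99 mm

Sum the Euclidean lengths of each G1 segment: total = 41.99 mm.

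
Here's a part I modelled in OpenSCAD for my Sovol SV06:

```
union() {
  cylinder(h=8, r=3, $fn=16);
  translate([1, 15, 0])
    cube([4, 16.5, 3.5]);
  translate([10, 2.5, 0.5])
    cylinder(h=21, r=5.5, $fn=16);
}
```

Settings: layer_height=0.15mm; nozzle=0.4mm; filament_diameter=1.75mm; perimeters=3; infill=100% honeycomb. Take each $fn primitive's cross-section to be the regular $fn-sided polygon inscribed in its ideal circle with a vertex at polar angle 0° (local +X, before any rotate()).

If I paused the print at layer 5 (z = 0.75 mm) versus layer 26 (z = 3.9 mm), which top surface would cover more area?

Layer 5 (z = 0.75): the r=3 cylinder gives a regular 16-gon of circumradius 3 (constant along its height) (area = (16/2)·3.000²·sin(360°/16) = 27.55 mm²); the 4×16.5 cube at (1, 15) contributes its full rectangle (area 66.00 mm²); the r=5.5 cylinder at (10, 2.5) gives a regular 16-gon of circumradius 5.5 (constant along its height) (area = (16/2)·5.500²·sin(360°/16) = 92.61 mm²); Combining (union): the 3 present regions are separate (no shared area or edge), so areas and boundary lengths simply add and each stays a separate island — area = 186.16 mm². So its area = 186.16 mm². Layer 26 (z = 3.9): the r=3 cylinder gives a regular 16-gon of circumradius 3 (constant along its height) (area = (16/2)·3.000²·sin(360°/16) = 27.55 mm²); the cube at (1, 15) is absent (z outside [0, 3.5]); the r=5.5 cylinder at (10, 2.5) contributes a regular 16-gon of circumradius 5.5 (area = (16/2)·5.500²·sin(360°/16) = 92.61 mm²); Merging all regions: the 2 present regions are separate (no shared area or edge), so areas and boundary lengths simply add and each stays a separate island — area = 120.16 mm². So its area = 120.16 mm². Layer 5 is larger (186.16 vs 120.16 mm²).

layer 5 (z = 0.75 mm)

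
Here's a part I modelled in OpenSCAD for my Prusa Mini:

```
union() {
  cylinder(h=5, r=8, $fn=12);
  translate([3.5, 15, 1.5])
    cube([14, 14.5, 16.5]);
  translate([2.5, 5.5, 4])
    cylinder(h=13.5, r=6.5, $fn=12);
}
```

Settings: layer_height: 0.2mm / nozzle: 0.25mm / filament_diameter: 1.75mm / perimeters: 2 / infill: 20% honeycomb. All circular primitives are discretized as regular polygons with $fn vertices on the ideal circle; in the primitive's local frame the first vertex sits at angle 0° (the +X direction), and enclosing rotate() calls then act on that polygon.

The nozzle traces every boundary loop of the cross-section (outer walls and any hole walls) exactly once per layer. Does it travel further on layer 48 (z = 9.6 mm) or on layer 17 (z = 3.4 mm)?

layer 17 (z = 3.4 mm)

Layer 48 (z = 9.6): the cylinder is not intersected at this z (z outside [0, 5]); the cube at (3.5, 15) is present — its section is the full 14×14.5 rectangle (perimeter 57.00 mm); the r=6.5 cylinder at (2.5, 5.5) contributes a regular 12-gon of circumradius 6.5 (perimeter = 2·12·6.500·sin(180°/12) = 40.38 mm); Taking the union: the 2 present regions are separate (no shared area or edge), so areas and boundary lengths simply add and each stays a separate island — boundary = 97.38 mm. So its perimeter = 97.38 mm. Layer 17 (z = 3.4): the cylinder: section is a regular 12-gon, circumradius r=8 (perimeter = 2·12·8.000·sin(180°/12) = 49.69 mm); the cube at (3.5, 15) (footprint 14×14.5) is included at this height (perimeter 57.00 mm); the cylinder at (2.5, 5.5) is absent (z outside [4, 17.5]); Merging all regions: the 2 present regions are separate (no shared area or edge), so areas and boundary lengths simply add and each stays a separate island — boundary = 106.69 mm. So its perimeter = 106.69 mm. Layer 17 is larger (106.69 vs 97.38 mm).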